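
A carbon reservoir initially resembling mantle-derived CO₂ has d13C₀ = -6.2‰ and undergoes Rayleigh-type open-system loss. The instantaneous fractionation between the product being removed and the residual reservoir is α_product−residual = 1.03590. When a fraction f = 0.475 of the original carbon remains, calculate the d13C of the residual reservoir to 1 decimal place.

Rayleigh residual: δ_res = (δ₀ + 1000)·f^(α−1) − 1000
α − 1 = 0.03590
f^(α−1) = 0.475^(0.03590) = 0.973629
δ_res = (-6.2 + 1000) × 0.973629 − 1000 = 967.592 − 1000 = -32.41‰

-32.4‰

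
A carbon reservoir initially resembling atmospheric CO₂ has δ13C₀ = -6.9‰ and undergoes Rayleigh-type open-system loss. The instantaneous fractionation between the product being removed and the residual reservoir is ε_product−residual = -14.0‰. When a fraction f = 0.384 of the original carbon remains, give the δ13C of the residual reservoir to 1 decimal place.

6.5‰

Rayleigh residual: δ_res = (δ₀ + 1000)·f^(α−1) − 1000
α = ε/1000 + 1 = 0.98600, so α − 1 = -0.01400
f^(α−1) = 0.384^(-0.01400) = 1.013490
δ_res = (-6.9 + 1000) × 1.013490 − 1000 = 1006.497 − 1000 = 6.50‰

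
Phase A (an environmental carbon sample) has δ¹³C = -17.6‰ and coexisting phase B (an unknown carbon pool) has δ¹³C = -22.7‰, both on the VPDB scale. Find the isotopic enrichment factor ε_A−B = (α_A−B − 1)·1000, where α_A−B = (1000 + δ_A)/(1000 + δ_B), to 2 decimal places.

α_A−B = (1000 + -17.6) / (1000 + -22.7) = 982.4 / 977.3 = 1.005218
ε_A−B = (1.005218 − 1) × 1000 = 5.218‰
(The approximation ε ≈ δ_A − δ_B would give 5.1‰.)

5.22‰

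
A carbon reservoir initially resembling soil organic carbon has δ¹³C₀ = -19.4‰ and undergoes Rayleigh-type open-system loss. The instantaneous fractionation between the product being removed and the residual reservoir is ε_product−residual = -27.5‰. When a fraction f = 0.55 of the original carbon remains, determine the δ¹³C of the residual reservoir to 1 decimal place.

Rayleigh residual: δ_res = (δ₀ + 1000)·f^(α−1) − 1000
α = ε/1000 + 1 = 0.97250, so α − 1 = -0.02750
f^(α−1) = 0.55^(-0.02750) = 1.016576
δ_res = (-19.4 + 1000) × 1.016576 − 1000 = 996.855 − 1000 = -3.15‰

-3.1‰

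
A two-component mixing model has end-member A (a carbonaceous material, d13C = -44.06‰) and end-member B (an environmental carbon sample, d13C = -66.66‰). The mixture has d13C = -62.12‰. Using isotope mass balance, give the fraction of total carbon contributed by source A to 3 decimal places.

0.201

δ_mix = f_A·δ_A + (1 − f_A)·δ_B  ⇒  f_A = (δ_mix − δ_B)/(δ_A − δ_B)
f_A = (-62.12 − (-66.66)) / (-44.06 − (-66.66))
f_A = 4.54 / 22.60 = 0.2009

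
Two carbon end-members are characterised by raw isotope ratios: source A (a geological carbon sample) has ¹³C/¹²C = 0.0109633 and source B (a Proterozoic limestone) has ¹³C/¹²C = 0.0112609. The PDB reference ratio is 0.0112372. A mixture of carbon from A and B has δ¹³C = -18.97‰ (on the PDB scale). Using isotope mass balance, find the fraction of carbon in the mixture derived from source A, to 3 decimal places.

0.796

δ_A = (0.0109633/0.0112372 − 1)×1000 = (0.975626 − 1)×1000 = -24.374‰
δ_B = (0.0112609/0.0112372 − 1)×1000 = (1.002109 − 1)×1000 = 2.109‰
f_A = (δ_mix − δ_B)/(δ_A − δ_B) = (-18.97 − (2.109))/(-24.374 − (2.109))
f_A = -21.079 / -26.483 = 0.7959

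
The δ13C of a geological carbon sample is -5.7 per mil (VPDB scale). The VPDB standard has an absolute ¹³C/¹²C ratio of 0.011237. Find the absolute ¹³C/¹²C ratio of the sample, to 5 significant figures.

0.011173

R_sample = R_standard × (δ13C/1000 + 1)
R_sample = 0.011237 × (-5.7/1000 + 1) = 0.011237 × 0.994300
R_sample = 0.0111729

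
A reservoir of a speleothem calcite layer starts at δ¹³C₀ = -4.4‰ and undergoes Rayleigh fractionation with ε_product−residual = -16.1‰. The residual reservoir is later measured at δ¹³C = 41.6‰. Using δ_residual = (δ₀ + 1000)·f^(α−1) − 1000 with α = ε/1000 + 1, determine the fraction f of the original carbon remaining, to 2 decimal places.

α − 1 = ε/1000 = -0.0161
(δ_res + 1000)/(δ₀ + 1000) = (41.6 + 1000)/(-4.4 + 1000) = 1041.6/995.6 = 1.046203
f = 1.046203^(1/-0.0161) = exp(ln(1.046203)/-0.0161) = exp(0.04517/-0.0161)
f = exp(-2.8054) = 0.0605

0.06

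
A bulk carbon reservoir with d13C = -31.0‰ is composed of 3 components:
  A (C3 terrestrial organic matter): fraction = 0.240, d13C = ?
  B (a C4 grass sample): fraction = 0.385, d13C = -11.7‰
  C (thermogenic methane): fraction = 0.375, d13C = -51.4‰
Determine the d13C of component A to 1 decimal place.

Isotope mass balance: δ_bulk = Σ fᵢ·δᵢ.
-31.0 = 0.240×δ_A + 0.385×(-11.7) + 0.375×(-51.4)
0.240·δ_A = -31.0 − (-23.779) = -7.221
δ_A = -7.221 / 0.240 = -30.09‰

-30.1‰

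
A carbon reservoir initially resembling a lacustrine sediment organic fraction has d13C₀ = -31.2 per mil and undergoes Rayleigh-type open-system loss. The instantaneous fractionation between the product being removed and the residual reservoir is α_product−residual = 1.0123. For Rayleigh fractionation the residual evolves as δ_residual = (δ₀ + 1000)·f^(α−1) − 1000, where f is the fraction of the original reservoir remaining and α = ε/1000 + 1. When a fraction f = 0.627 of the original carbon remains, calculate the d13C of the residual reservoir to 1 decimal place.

Rayleigh residual: δ_res = (δ₀ + 1000)·f^(α−1) − 1000
α − 1 = 0.01230
f^(α−1) = 0.627^(0.01230) = 0.994275
δ_res = (-31.2 + 1000) × 0.994275 − 1000 = 963.253 − 1000 = -36.75 per mil

-36.7 per mil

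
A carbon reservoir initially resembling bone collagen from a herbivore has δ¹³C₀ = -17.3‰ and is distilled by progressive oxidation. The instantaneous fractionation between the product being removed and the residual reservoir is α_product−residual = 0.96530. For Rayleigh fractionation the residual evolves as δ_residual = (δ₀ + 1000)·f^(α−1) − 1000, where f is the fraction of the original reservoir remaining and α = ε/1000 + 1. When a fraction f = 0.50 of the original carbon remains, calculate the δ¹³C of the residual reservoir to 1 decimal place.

6.6‰

Rayleigh residual: δ_res = (δ₀ + 1000)·f^(α−1) − 1000
α − 1 = -0.03470
f^(α−1) = 0.50^(-0.03470) = 1.024344
δ_res = (-17.3 + 1000) × 1.024344 − 1000 = 1006.623 − 1000 = 6.62‰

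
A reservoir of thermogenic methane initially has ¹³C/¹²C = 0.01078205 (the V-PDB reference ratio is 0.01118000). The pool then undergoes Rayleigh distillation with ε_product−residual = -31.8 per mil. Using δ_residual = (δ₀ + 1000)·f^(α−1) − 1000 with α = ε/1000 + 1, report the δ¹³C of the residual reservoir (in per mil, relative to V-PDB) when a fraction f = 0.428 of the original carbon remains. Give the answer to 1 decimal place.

-9.2 per mil

δ₀ = (0.01078205/0.01118000 − 1)×1000 = (0.964405 − 1)×1000 = -35.595 per mil
α − 1 = ε/1000 = -0.0318
f^(α−1) = 0.428^(-0.0318) = 1.027354
δ_res = (-35.595 + 1000) × 1.027354 − 1000 = 990.785 − 1000 = -9.21 per mil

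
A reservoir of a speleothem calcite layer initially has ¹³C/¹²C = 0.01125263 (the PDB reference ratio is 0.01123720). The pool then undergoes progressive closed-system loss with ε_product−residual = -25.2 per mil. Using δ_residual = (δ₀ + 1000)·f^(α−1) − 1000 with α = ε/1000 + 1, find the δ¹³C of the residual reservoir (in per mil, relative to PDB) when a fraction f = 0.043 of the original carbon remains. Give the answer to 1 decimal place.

84.0 per mil

δ₀ = (0.01125263/0.01123720 − 1)×1000 = (1.001373 − 1)×1000 = 1.373 per mil
α − 1 = ε/1000 = -0.0252
f^(α−1) = 0.043^(-0.0252) = 1.082522
δ_res = (1.373 + 1000) × 1.082522 − 1000 = 1084.008 − 1000 = 84.01 per mil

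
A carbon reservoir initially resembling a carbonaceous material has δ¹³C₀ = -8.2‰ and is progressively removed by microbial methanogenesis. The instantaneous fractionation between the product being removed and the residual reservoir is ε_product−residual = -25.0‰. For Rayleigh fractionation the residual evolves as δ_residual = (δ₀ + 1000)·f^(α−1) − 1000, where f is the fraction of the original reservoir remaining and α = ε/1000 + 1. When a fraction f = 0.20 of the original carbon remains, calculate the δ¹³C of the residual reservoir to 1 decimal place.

32.5‰

Rayleigh residual: δ_res = (δ₀ + 1000)·f^(α−1) − 1000
α = ε/1000 + 1 = 0.97500, so α − 1 = -0.02500
f^(α−1) = 0.20^(-0.02500) = 1.041056
δ_res = (-8.2 + 1000) × 1.041056 − 1000 = 1032.520 − 1000 = 32.52‰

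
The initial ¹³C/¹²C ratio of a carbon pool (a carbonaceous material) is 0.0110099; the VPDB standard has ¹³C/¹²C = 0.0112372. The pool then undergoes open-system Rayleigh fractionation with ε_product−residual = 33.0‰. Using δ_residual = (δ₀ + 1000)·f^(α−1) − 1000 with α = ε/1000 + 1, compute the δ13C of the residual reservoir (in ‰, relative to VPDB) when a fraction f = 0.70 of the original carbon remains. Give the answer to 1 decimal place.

δ₀ = (0.0110099/0.0112372 − 1)×1000 = (0.979773 − 1)×1000 = -20.227‰
α − 1 = ε/1000 = 0.0330
f^(α−1) = 0.70^(0.0330) = 0.988299
δ_res = (-20.227 + 1000) × 0.988299 − 1000 = 968.308 − 1000 = -31.69‰

-31.7‰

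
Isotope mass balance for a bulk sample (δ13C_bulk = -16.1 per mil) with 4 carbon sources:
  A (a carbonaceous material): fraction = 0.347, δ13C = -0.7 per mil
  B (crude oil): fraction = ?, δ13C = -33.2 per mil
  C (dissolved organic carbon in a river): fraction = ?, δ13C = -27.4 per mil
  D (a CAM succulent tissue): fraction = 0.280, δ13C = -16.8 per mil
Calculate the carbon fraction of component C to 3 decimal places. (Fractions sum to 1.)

Let f_C and f_B be the unknown fractions; fractions sum to 1 so f_C + f_B = 0.373.
Mass balance: Σ fᵢ·δᵢ = δ_bulk ⇒ f_C·(-27.4) + f_B·(-33.2) = -16.1 − (-4.947) = -11.153
Substitute f_B = 0.373 − f_C:
f_C·(-27.4 − -33.2) = -11.153 − 0.373×(-33.2) = 1.230
f_C = 1.230 / 5.8 = 0.2122

0.212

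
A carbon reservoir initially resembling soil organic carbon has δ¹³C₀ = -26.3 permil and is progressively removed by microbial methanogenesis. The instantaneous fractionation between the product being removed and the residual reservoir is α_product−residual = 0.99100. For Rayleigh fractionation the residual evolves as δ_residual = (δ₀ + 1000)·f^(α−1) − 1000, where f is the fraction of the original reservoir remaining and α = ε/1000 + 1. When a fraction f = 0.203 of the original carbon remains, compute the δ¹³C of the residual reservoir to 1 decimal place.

Rayleigh residual: δ_res = (δ₀ + 1000)·f^(α−1) − 1000
α − 1 = -0.00900
f^(α−1) = 0.203^(-0.00900) = 1.014454
δ_res = (-26.3 + 1000) × 1.014454 − 1000 = 987.774 − 1000 = -12.23 permil

-12.2 permil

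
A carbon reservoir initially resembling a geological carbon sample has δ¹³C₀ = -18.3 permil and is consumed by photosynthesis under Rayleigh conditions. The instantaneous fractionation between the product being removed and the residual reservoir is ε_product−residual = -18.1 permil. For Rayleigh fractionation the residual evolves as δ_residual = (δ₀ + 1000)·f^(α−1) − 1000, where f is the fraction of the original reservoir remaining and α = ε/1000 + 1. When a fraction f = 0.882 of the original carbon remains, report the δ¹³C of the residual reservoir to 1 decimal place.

Rayleigh residual: δ_res = (δ₀ + 1000)·f^(α−1) − 1000
α = ε/1000 + 1 = 0.98190, so α − 1 = -0.01810
f^(α−1) = 0.882^(-0.01810) = 1.002275
δ_res = (-18.3 + 1000) × 1.002275 − 1000 = 983.934 − 1000 = -16.07 permil

-16.1 permil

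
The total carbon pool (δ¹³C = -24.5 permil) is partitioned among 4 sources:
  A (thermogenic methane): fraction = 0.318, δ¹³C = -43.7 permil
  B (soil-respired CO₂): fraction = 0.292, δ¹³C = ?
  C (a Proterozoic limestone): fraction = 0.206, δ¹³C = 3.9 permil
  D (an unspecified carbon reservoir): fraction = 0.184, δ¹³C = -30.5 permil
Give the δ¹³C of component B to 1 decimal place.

-19.8 permil

Isotope mass balance: δ_bulk = Σ fᵢ·δᵢ.
-24.5 = 0.318×(-43.7) + 0.292×δ_B + 0.206×(3.9) + 0.184×(-30.5)
0.292·δ_B = -24.5 − (-18.705) = -5.795
δ_B = -5.795 / 0.292 = -19.85 permil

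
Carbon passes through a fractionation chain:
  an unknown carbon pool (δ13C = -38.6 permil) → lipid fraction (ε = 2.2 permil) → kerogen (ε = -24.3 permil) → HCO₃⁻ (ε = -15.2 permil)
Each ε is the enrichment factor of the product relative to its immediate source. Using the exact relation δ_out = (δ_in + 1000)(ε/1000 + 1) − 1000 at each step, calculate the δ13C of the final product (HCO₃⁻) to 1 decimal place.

-74.2 permil

step 1: δ = (-38.60 + 1000)·(2.2/1000 + 1) − 1000 = -36.48 permil
step 2: δ = (-36.48 + 1000)·(-24.3/1000 + 1) − 1000 = -59.90 permil
step 3: δ = (-59.90 + 1000)·(-15.2/1000 + 1) − 1000 = -74.19 permil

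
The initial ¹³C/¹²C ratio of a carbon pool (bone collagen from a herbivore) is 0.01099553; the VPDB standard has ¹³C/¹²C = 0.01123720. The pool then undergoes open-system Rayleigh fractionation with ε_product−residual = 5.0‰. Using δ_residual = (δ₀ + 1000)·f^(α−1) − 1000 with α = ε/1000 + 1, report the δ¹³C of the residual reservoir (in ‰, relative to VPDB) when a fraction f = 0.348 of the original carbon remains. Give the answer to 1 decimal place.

-26.7‰

δ₀ = (0.01099553/0.01123720 − 1)×1000 = (0.978494 − 1)×1000 = -21.506‰
α − 1 = ε/1000 = 0.0050
f^(α−1) = 0.348^(0.0050) = 0.994736
δ_res = (-21.506 + 1000) × 0.994736 − 1000 = 973.343 − 1000 = -26.66‰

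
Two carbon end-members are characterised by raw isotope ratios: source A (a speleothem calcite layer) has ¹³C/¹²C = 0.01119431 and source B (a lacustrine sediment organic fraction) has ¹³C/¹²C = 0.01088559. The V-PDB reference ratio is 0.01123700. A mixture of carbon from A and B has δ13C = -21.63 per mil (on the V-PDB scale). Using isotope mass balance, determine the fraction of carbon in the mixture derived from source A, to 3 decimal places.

0.351

δ_A = (0.01119431/0.01123700 − 1)×1000 = (0.996201 − 1)×1000 = -3.799 per mil
δ_B = (0.01088559/0.01123700 − 1)×1000 = (0.968727 − 1)×1000 = -31.273 per mil
f_A = (δ_mix − δ_B)/(δ_A − δ_B) = (-21.63 − (-31.273))/(-3.799 − (-31.273))
f_A = 9.643 / 27.474 = 0.3510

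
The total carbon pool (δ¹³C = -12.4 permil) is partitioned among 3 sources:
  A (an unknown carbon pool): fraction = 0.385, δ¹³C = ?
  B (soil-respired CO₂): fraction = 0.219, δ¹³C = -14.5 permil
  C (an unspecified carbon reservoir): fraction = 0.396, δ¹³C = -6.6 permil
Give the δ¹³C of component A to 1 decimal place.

-17.2 permil

Isotope mass balance: δ_bulk = Σ fᵢ·δᵢ.
-12.4 = 0.385×δ_A + 0.219×(-14.5) + 0.396×(-6.6)
0.385·δ_A = -12.4 − (-5.789) = -6.611
δ_A = -6.611 / 0.385 = -17.17 permil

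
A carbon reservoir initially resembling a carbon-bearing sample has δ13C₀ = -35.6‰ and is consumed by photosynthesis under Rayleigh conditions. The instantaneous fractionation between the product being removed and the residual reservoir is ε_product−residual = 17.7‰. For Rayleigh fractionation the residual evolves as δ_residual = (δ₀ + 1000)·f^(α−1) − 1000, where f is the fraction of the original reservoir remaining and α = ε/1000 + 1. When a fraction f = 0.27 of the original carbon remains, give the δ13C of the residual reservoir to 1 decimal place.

-57.7‰

Rayleigh residual: δ_res = (δ₀ + 1000)·f^(α−1) − 1000
α = ε/1000 + 1 = 1.01770, so α − 1 = 0.01770
f^(α−1) = 0.27^(0.01770) = 0.977091
δ_res = (-35.6 + 1000) × 0.977091 − 1000 = 942.307 − 1000 = -57.69‰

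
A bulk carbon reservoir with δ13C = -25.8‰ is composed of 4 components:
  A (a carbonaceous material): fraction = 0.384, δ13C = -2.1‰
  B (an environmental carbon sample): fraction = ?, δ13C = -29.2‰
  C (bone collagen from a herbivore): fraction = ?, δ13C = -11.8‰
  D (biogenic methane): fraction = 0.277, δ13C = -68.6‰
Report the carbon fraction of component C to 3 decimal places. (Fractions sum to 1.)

Let f_C and f_B be the unknown fractions; fractions sum to 1 so f_C + f_B = 0.339.
Mass balance: Σ fᵢ·δᵢ = δ_bulk ⇒ f_C·(-11.8) + f_B·(-29.2) = -25.8 − (-19.809) = -5.991
Substitute f_B = 0.339 − f_C:
f_C·(-11.8 − -29.2) = -5.991 − 0.339×(-29.2) = 3.907
f_C = 3.907 / 17.4 = 0.2246

0.225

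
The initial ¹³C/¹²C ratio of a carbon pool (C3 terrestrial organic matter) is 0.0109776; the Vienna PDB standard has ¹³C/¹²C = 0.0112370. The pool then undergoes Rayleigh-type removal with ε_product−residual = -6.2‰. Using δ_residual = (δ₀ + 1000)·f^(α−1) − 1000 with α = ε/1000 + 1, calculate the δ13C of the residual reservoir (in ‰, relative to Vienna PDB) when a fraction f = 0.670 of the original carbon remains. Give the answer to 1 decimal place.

δ₀ = (0.0109776/0.0112370 − 1)×1000 = (0.976916 − 1)×1000 = -23.084‰
α − 1 = ε/1000 = -0.0062
f^(α−1) = 0.670^(-0.0062) = 1.002486
δ_res = (-23.084 + 1000) × 1.002486 − 1000 = 979.344 − 1000 = -20.66‰

-20.7‰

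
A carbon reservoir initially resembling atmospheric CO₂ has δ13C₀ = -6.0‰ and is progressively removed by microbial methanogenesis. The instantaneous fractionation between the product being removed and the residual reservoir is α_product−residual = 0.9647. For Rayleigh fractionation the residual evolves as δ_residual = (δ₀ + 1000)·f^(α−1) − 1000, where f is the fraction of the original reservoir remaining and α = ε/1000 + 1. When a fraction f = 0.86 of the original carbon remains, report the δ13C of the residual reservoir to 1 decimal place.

Rayleigh residual: δ_res = (δ₀ + 1000)·f^(α−1) − 1000
α − 1 = -0.03530
f^(α−1) = 0.86^(-0.03530) = 1.005338
δ_res = (-6.0 + 1000) × 1.005338 − 1000 = 999.306 − 1000 = -0.69‰

-0.7‰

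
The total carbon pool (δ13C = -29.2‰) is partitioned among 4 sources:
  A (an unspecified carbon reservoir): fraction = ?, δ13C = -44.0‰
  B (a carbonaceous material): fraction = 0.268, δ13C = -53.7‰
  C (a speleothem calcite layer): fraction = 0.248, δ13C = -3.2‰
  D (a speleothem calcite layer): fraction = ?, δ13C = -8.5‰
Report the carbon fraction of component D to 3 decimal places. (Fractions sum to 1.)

Let f_D and f_A be the unknown fractions; fractions sum to 1 so f_D + f_A = 0.484.
Mass balance: Σ fᵢ·δᵢ = δ_bulk ⇒ f_D·(-8.5) + f_A·(-44.0) = -29.2 − (-15.185) = -14.015
Substitute f_A = 0.484 − f_D:
f_D·(-8.5 − -44.0) = -14.015 − 0.484×(-44.0) = 7.281
f_D = 7.281 / 35.5 = 0.2051

0.205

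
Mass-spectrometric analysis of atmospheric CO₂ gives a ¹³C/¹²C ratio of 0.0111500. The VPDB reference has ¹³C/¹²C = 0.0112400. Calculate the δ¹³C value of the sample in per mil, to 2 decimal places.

δ¹³C = (R_sample / R_standard − 1) × 1000
R_sample / R_standard = 0.0111500 / 0.0112400 = 0.991993
δ¹³C = (0.991993 − 1) × 1000 = -8.007 per mil

-8.01 per mil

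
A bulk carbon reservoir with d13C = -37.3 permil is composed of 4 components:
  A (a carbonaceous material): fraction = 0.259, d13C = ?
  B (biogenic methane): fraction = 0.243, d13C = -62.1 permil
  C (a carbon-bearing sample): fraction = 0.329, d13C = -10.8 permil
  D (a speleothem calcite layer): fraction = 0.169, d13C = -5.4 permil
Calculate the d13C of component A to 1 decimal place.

-68.5 permil

Isotope mass balance: δ_bulk = Σ fᵢ·δᵢ.
-37.3 = 0.259×δ_A + 0.243×(-62.1) + 0.329×(-10.8) + 0.169×(-5.4)
0.259·δ_A = -37.3 − (-19.556) = -17.744
δ_A = -17.744 / 0.259 = -68.51 permil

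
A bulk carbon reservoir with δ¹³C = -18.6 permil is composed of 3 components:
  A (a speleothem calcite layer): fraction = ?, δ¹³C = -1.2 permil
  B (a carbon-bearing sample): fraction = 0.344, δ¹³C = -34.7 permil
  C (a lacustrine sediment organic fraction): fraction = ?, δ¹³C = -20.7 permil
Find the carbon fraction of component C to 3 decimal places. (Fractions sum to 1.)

0.301

Let f_C and f_A be the unknown fractions; fractions sum to 1 so f_C + f_A = 0.656.
Mass balance: Σ fᵢ·δᵢ = δ_bulk ⇒ f_C·(-20.7) + f_A·(-1.2) = -18.6 − (-11.937) = -6.663
Substitute f_A = 0.656 − f_C:
f_C·(-20.7 − -1.2) = -6.663 − 0.656×(-1.2) = -5.876
f_C = -5.876 / -19.5 = 0.3013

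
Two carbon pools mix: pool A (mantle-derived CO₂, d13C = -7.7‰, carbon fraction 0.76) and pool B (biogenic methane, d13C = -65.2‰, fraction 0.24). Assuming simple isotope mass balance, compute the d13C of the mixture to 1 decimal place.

-21.5‰

δ_mix = f_A·δ_A + f_B·δ_B
δ_mix = 0.76 × (-7.7) + 0.24 × (-65.2)
δ_mix = -5.85 + -15.65 = -21.50‰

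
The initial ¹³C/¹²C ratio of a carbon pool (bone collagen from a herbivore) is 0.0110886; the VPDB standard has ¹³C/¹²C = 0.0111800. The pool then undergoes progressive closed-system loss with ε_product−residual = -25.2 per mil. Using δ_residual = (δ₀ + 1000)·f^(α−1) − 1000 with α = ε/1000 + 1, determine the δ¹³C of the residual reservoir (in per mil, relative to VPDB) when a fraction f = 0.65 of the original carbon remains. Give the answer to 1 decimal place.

2.7 per mil

δ₀ = (0.0110886/0.0111800 − 1)×1000 = (0.991825 − 1)×1000 = -8.175 per mil
α − 1 = ε/1000 = -0.0252
f^(α−1) = 0.65^(-0.0252) = 1.010915
δ_res = (-8.175 + 1000) × 1.010915 − 1000 = 1002.650 − 1000 = 2.65 per mil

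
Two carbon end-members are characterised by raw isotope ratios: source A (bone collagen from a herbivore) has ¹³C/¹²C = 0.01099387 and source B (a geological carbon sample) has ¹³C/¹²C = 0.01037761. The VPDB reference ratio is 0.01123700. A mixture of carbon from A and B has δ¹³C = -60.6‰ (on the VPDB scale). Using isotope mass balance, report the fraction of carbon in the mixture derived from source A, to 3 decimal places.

0.290

δ_A = (0.01099387/0.01123700 − 1)×1000 = (0.978363 − 1)×1000 = -21.637‰
δ_B = (0.01037761/0.01123700 − 1)×1000 = (0.923521 − 1)×1000 = -76.479‰
f_A = (δ_mix − δ_B)/(δ_A − δ_B) = (-60.6 − (-76.479))/(-21.637 − (-76.479))
f_A = 15.879 / 54.842 = 0.2895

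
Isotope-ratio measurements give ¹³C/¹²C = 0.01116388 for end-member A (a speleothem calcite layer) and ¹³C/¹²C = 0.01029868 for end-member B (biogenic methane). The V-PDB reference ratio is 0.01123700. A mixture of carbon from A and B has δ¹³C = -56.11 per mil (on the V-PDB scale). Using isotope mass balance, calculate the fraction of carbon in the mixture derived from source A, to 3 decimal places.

δ_A = (0.01116388/0.01123700 − 1)×1000 = (0.993493 − 1)×1000 = -6.507 per mil
δ_B = (0.01029868/0.01123700 − 1)×1000 = (0.916497 − 1)×1000 = -83.503 per mil
f_A = (δ_mix − δ_B)/(δ_A − δ_B) = (-56.11 − (-83.503))/(-6.507 − (-83.503))
f_A = 27.393 / 76.996 = 0.3558

0.356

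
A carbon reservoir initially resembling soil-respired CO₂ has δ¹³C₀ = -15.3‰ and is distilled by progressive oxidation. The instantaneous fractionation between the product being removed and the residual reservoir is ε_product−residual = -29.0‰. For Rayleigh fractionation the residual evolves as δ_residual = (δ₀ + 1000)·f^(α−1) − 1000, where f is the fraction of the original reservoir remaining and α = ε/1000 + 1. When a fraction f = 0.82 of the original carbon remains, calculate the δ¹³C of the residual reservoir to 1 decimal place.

Rayleigh residual: δ_res = (δ₀ + 1000)·f^(α−1) − 1000
α = ε/1000 + 1 = 0.97100, so α − 1 = -0.02900
f^(α−1) = 0.82^(-0.02900) = 1.005772
δ_res = (-15.3 + 1000) × 1.005772 − 1000 = 990.383 − 1000 = -9.62‰

-9.6‰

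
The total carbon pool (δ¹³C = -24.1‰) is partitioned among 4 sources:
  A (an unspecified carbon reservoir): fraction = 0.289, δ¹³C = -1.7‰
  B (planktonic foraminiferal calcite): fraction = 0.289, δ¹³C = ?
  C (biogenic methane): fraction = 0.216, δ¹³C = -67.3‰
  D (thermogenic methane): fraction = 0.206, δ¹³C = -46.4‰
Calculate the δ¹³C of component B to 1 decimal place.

Isotope mass balance: δ_bulk = Σ fᵢ·δᵢ.
-24.1 = 0.289×(-1.7) + 0.289×δ_B + 0.216×(-67.3) + 0.206×(-46.4)
0.289·δ_B = -24.1 − (-24.586) = 0.486
δ_B = 0.486 / 0.289 = 1.68‰

1.7‰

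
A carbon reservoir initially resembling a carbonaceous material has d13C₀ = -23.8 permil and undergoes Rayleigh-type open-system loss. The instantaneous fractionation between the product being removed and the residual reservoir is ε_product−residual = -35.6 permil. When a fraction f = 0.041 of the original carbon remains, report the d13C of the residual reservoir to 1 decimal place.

93.8 permil

Rayleigh residual: δ_res = (δ₀ + 1000)·f^(α−1) − 1000
α = ε/1000 + 1 = 0.96440, so α − 1 = -0.03560
f^(α−1) = 0.041^(-0.03560) = 1.120430
δ_res = (-23.8 + 1000) × 1.120430 − 1000 = 1093.764 − 1000 = 93.76 permil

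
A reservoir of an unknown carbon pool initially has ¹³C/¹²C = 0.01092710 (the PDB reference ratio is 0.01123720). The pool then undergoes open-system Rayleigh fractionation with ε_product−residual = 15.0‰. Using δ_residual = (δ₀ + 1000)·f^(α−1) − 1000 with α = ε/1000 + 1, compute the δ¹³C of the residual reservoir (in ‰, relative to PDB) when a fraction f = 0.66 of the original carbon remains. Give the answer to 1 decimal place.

-33.6‰

δ₀ = (0.01092710/0.01123720 − 1)×1000 = (0.972404 − 1)×1000 = -27.596‰
α − 1 = ε/1000 = 0.0150
f^(α−1) = 0.66^(0.0150) = 0.993787
δ_res = (-27.596 + 1000) × 0.993787 − 1000 = 966.362 − 1000 = -33.64‰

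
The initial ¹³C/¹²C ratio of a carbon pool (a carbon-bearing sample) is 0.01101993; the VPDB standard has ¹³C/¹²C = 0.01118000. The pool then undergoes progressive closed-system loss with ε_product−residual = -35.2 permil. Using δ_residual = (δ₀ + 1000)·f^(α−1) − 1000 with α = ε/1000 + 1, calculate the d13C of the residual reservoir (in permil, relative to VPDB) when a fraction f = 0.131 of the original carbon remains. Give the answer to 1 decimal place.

58.8 permil

δ₀ = (0.01101993/0.01118000 − 1)×1000 = (0.985682 − 1)×1000 = -14.318 permil
α − 1 = ε/1000 = -0.0352
f^(α−1) = 0.131^(-0.0352) = 1.074168
δ_res = (-14.318 + 1000) × 1.074168 − 1000 = 1058.788 − 1000 = 58.79 permil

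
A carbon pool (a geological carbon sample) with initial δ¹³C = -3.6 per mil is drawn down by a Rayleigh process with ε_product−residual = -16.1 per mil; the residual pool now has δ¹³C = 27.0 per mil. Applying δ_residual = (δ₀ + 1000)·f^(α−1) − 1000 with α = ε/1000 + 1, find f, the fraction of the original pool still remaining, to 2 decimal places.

α − 1 = ε/1000 = -0.0161
(δ_res + 1000)/(δ₀ + 1000) = (27.0 + 1000)/(-3.6 + 1000) = 1027.0/996.4 = 1.030711
f = 1.030711^(1/-0.0161) = exp(ln(1.030711)/-0.0161) = exp(0.03025/-0.0161)
f = exp(-1.8788) = 0.1528

0.15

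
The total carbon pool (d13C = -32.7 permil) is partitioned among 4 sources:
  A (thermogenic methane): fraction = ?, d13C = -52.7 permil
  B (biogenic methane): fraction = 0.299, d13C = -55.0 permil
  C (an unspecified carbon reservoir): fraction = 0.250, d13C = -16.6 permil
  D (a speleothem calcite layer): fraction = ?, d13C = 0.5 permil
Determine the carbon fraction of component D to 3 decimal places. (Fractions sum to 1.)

0.219

Let f_D and f_A be the unknown fractions; fractions sum to 1 so f_D + f_A = 0.451.
Mass balance: Σ fᵢ·δᵢ = δ_bulk ⇒ f_D·(0.5) + f_A·(-52.7) = -32.7 − (-20.595) = -12.105
Substitute f_A = 0.451 − f_D:
f_D·(0.5 − -52.7) = -12.105 − 0.451×(-52.7) = 11.663
f_D = 11.663 / 53.2 = 0.2192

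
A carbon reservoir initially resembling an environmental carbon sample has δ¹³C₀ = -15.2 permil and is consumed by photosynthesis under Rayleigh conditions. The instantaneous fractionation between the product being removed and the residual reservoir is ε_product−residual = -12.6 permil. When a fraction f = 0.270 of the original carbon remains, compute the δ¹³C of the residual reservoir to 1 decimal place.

1.2 permil

Rayleigh residual: δ_res = (δ₀ + 1000)·f^(α−1) − 1000
α = ε/1000 + 1 = 0.98740, so α − 1 = -0.01260
f^(α−1) = 0.270^(-0.01260) = 1.016634
δ_res = (-15.2 + 1000) × 1.016634 − 1000 = 1001.182 − 1000 = 1.18 permil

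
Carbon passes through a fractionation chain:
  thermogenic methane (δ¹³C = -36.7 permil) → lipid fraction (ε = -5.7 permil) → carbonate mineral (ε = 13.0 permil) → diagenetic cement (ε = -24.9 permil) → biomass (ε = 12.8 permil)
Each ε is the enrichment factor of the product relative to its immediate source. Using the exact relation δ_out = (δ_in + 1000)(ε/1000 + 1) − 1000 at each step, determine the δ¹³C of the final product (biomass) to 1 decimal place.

step 1: δ = (-36.70 + 1000)·(-5.7/1000 + 1) − 1000 = -42.19 permil
step 2: δ = (-42.19 + 1000)·(13.0/1000 + 1) − 1000 = -29.74 permil
step 3: δ = (-29.74 + 1000)·(-24.9/1000 + 1) − 1000 = -53.90 permil
step 4: δ = (-53.90 + 1000)·(12.8/1000 + 1) − 1000 = -41.79 permil

-41.8 permil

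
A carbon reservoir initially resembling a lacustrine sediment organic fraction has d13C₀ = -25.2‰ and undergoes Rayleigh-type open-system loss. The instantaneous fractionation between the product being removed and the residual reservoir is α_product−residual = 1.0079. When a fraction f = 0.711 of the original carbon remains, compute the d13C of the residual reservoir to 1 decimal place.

Rayleigh residual: δ_res = (δ₀ + 1000)·f^(α−1) − 1000
α − 1 = 0.00790
f^(α−1) = 0.711^(0.00790) = 0.997309
δ_res = (-25.2 + 1000) × 0.997309 − 1000 = 972.177 − 1000 = -27.82‰

-27.8‰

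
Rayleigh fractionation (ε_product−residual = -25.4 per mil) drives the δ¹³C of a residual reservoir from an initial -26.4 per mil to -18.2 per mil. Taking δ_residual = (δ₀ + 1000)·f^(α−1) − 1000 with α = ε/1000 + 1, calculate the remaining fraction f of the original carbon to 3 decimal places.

α − 1 = ε/1000 = -0.0254
(δ_res + 1000)/(δ₀ + 1000) = (-18.2 + 1000)/(-26.4 + 1000) = 981.8/973.6 = 1.008422
f = 1.008422^(1/-0.0254) = exp(ln(1.008422)/-0.0254) = exp(0.00839/-0.0254)
f = exp(-0.3302) = 0.7188

0.719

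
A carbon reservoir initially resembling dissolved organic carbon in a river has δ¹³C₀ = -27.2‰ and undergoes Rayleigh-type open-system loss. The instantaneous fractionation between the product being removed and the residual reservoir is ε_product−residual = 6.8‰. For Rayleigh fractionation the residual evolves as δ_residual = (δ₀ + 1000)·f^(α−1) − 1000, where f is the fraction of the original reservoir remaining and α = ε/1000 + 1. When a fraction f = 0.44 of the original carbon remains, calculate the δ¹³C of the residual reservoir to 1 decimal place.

-32.6‰

Rayleigh residual: δ_res = (δ₀ + 1000)·f^(α−1) − 1000
α = ε/1000 + 1 = 1.00680, so α − 1 = 0.00680
f^(α−1) = 0.44^(0.00680) = 0.994433
δ_res = (-27.2 + 1000) × 0.994433 − 1000 = 967.384 − 1000 = -32.62‰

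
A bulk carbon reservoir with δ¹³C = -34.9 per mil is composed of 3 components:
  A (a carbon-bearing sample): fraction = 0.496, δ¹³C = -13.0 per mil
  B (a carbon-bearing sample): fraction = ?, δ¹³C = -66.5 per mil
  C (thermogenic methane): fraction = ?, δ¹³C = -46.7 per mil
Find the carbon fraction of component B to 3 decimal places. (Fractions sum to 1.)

Let f_B and f_C be the unknown fractions; fractions sum to 1 so f_B + f_C = 0.504.
Mass balance: Σ fᵢ·δᵢ = δ_bulk ⇒ f_B·(-66.5) + f_C·(-46.7) = -34.9 − (-6.448) = -28.452
Substitute f_C = 0.504 − f_B:
f_B·(-66.5 − -46.7) = -28.452 − 0.504×(-46.7) = -4.915
f_B = -4.915 / -19.8 = 0.2482

0.248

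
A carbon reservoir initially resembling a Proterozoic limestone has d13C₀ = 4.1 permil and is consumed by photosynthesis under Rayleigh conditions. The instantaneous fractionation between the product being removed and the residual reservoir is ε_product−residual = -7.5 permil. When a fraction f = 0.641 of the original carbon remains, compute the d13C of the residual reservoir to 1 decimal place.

7.5 permil

Rayleigh residual: δ_res = (δ₀ + 1000)·f^(α−1) − 1000
α = ε/1000 + 1 = 0.99250, so α − 1 = -0.00750
f^(α−1) = 0.641^(-0.00750) = 1.003341
δ_res = (4.1 + 1000) × 1.003341 − 1000 = 1007.455 − 1000 = 7.45 permil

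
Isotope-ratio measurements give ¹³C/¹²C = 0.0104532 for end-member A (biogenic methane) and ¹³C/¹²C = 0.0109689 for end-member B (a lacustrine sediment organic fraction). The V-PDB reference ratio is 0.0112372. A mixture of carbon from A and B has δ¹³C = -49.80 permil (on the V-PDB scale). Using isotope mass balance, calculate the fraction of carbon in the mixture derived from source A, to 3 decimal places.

δ_A = (0.0104532/0.0112372 − 1)×1000 = (0.930232 − 1)×1000 = -69.768 permil
δ_B = (0.0109689/0.0112372 − 1)×1000 = (0.976124 − 1)×1000 = -23.876 permil
f_A = (δ_mix − δ_B)/(δ_A − δ_B) = (-49.80 − (-23.876))/(-69.768 − (-23.876))
f_A = -25.924 / -45.892 = 0.5649

0.565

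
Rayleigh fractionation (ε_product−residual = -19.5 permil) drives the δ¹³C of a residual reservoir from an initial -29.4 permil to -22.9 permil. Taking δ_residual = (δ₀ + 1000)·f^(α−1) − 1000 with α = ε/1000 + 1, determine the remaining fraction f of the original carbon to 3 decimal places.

0.710

α − 1 = ε/1000 = -0.0195
(δ_res + 1000)/(δ₀ + 1000) = (-22.9 + 1000)/(-29.4 + 1000) = 977.1/970.6 = 1.006697
f = 1.006697^(1/-0.0195) = exp(ln(1.006697)/-0.0195) = exp(0.00667/-0.0195)
f = exp(-0.3423) = 0.7101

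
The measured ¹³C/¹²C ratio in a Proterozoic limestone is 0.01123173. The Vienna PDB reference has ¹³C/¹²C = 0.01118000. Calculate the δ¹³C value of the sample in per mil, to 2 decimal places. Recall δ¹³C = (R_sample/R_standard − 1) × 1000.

4.63 per mil

δ¹³C = (R_sample / R_standard − 1) × 1000
R_sample / R_standard = 0.01123173 / 0.01118000 = 1.004627
δ¹³C = (1.004627 − 1) × 1000 = 4.627 per mil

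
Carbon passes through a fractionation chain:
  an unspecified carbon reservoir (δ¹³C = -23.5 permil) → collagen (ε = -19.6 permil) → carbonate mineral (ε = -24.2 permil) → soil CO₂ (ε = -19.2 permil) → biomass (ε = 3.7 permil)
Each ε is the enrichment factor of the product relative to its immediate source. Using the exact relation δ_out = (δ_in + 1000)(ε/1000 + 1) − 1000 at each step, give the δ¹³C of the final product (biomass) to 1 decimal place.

-80.4 permil

step 1: δ = (-23.50 + 1000)·(-19.6/1000 + 1) − 1000 = -42.64 permil
step 2: δ = (-42.64 + 1000)·(-24.2/1000 + 1) − 1000 = -65.81 permil
step 3: δ = (-65.81 + 1000)·(-19.2/1000 + 1) − 1000 = -83.74 permil
step 4: δ = (-83.74 + 1000)·(3.7/1000 + 1) − 1000 = -80.35 permil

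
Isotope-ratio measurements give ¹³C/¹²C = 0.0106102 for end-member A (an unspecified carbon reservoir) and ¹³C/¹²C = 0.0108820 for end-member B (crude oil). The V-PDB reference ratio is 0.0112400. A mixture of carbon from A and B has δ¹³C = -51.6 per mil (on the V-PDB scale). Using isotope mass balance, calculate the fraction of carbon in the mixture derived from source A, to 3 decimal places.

0.817

δ_A = (0.0106102/0.0112400 − 1)×1000 = (0.943968 − 1)×1000 = -56.032 per mil
δ_B = (0.0108820/0.0112400 − 1)×1000 = (0.968149 − 1)×1000 = -31.851 per mil
f_A = (δ_mix − δ_B)/(δ_A − δ_B) = (-51.6 − (-31.851))/(-56.032 − (-31.851))
f_A = -19.749 / -24.181 = 0.8167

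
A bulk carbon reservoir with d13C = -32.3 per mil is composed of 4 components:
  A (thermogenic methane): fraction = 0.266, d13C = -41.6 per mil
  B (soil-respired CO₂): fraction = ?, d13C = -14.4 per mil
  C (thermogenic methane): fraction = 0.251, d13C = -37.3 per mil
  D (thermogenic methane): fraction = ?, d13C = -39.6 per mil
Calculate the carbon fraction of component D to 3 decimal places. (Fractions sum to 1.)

Let f_D and f_B be the unknown fractions; fractions sum to 1 so f_D + f_B = 0.483.
Mass balance: Σ fᵢ·δᵢ = δ_bulk ⇒ f_D·(-39.6) + f_B·(-14.4) = -32.3 − (-20.428) = -11.872
Substitute f_B = 0.483 − f_D:
f_D·(-39.6 − -14.4) = -11.872 − 0.483×(-14.4) = -4.917
f_D = -4.917 / -25.2 = 0.1951

0.195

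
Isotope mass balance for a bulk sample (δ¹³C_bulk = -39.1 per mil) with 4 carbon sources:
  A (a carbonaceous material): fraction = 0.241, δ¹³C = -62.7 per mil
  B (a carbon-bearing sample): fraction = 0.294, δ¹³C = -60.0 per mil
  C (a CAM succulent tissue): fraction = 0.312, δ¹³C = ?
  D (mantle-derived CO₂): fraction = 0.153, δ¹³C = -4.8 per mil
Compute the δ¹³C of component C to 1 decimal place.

-18.0 per mil

Isotope mass balance: δ_bulk = Σ fᵢ·δᵢ.
-39.1 = 0.241×(-62.7) + 0.294×(-60.0) + 0.312×δ_C + 0.153×(-4.8)
0.312·δ_C = -39.1 − (-33.485) = -5.615
δ_C = -5.615 / 0.312 = -18.00 per mil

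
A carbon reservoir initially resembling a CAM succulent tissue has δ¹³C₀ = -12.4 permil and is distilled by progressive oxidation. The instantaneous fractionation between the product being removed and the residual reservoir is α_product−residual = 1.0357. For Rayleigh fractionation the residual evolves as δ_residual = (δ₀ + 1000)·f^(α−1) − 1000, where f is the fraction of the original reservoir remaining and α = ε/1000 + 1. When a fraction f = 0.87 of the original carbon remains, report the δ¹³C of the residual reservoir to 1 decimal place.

Rayleigh residual: δ_res = (δ₀ + 1000)·f^(α−1) − 1000
α − 1 = 0.03570
f^(α−1) = 0.87^(0.03570) = 0.995041
δ_res = (-12.4 + 1000) × 0.995041 − 1000 = 982.702 − 1000 = -17.30 permil

-17.3 permil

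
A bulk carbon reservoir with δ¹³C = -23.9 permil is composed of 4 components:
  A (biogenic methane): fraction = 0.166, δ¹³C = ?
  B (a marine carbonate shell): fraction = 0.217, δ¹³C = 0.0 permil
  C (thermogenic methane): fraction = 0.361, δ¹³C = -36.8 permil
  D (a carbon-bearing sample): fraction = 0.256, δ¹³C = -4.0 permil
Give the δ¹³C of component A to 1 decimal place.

-57.8 permil

Isotope mass balance: δ_bulk = Σ fᵢ·δᵢ.
-23.9 = 0.166×δ_A + 0.217×(-0.0) + 0.361×(-36.8) + 0.256×(-4.0)
0.166·δ_A = -23.9 − (-14.309) = -9.591
δ_A = -9.591 / 0.166 = -57.78 permil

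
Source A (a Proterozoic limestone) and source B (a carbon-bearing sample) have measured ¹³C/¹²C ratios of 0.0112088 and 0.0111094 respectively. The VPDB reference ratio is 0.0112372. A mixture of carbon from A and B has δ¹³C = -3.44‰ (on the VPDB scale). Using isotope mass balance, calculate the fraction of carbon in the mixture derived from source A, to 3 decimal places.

δ_A = (0.0112088/0.0112372 − 1)×1000 = (0.997473 − 1)×1000 = -2.527‰
δ_B = (0.0111094/0.0112372 − 1)×1000 = (0.988627 − 1)×1000 = -11.373‰
f_A = (δ_mix − δ_B)/(δ_A − δ_B) = (-3.44 − (-11.373))/(-2.527 − (-11.373))
f_A = 7.933 / 8.846 = 0.8968

0.897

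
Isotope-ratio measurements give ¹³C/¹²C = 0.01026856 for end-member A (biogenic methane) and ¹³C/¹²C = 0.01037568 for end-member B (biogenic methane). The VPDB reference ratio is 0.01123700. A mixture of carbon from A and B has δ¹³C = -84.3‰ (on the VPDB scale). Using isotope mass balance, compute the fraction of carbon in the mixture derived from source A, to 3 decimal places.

δ_A = (0.01026856/0.01123700 − 1)×1000 = (0.913817 − 1)×1000 = -86.183‰
δ_B = (0.01037568/0.01123700 − 1)×1000 = (0.923350 − 1)×1000 = -76.650‰
f_A = (δ_mix − δ_B)/(δ_A − δ_B) = (-84.3 − (-76.650))/(-86.183 − (-76.650))
f_A = -7.650 / -9.533 = 0.8025

0.802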